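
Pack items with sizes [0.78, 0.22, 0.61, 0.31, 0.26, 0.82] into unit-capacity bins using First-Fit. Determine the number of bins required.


Place items sequentially using First-Fit:
  Item 0.78 -> new Bin 1
  Item 0.22 -> Bin 1 (now 1.0)
  Item 0.61 -> new Bin 2
  Item 0.31 -> Bin 2 (now 0.92)
  Item 0.26 -> new Bin 3
  Item 0.82 -> new Bin 4
Total bins used = 4

4


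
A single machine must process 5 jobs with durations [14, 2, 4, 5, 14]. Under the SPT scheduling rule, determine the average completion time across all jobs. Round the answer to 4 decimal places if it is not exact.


Sort jobs by processing time (SPT order): [2, 4, 5, 14, 14]
Compute completion times sequentially:
  Job 1: processing = 2, completes at 2
  Job 2: processing = 4, completes at 6
  Job 3: processing = 5, completes at 11
  Job 4: processing = 14, completes at 25
  Job 5: processing = 14, completes at 39
Sum of completion times = 83
Average completion time = 83/5 = 16.6

16.6


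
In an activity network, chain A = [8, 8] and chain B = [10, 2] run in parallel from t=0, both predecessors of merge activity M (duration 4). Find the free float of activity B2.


ES(B2) = sum of predecessors on chain B = 10
EF(B2) = ES + duration = 10 + 2 = 12
Successor of B2 is M. ES(M) = max(sum(A), sum(B)) = max(16, 12) = 16
Free float = ES(successor) - EF(current) = 16 - 12 = 4

4


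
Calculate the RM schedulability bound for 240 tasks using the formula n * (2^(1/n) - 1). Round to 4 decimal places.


Compute 2^(1/240) = 1.0028922879
Subtract 1: 1.0028922879 - 1 = 0.0028922879
Multiply by n: 240 * 0.0028922879 = 0.6941490960
Round to 4 dp: 0.6941

0.6941


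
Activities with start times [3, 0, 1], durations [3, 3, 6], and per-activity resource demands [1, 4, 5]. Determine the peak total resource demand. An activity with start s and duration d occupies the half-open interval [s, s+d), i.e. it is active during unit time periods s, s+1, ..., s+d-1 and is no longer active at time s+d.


Each activity i is active on [start_i, start_i + duration_i).
Compute total resource usage per time slot:
  t=0: active resources = [4], total = 4
  t=1: active resources = [4, 5], total = 9
  t=2: active resources = [4, 5], total = 9
  t=3: active resources = [1, 5], total = 6
  t=4: active resources = [1, 5], total = 6
  t=5: active resources = [1, 5], total = 6
  t=6: active resources = [5], total = 5
Peak resource demand = 9

9


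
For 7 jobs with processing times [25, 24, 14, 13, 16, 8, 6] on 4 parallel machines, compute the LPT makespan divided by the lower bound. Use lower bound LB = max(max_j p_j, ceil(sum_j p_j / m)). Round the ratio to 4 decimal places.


LPT order: [25, 24, 16, 14, 13, 8, 6]
Machine loads after assignment: [25, 30, 24, 27]
LPT makespan = 30
Lower bound = max(max_job, ceil(total/4)) = max(25, 27) = 27
Ratio = 30 / 27 = 1.1111

1.1111


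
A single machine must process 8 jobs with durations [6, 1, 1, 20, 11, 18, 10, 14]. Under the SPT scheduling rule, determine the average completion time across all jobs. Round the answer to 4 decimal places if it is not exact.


Sort jobs by processing time (SPT order): [1, 1, 6, 10, 11, 14, 18, 20]
Compute completion times sequentially:
  Job 1: processing = 1, completes at 1
  Job 2: processing = 1, completes at 2
  Job 3: processing = 6, completes at 8
  Job 4: processing = 10, completes at 18
  Job 5: processing = 11, completes at 29
  Job 6: processing = 14, completes at 43
  Job 7: processing = 18, completes at 61
  Job 8: processing = 20, completes at 81
Sum of completion times = 243
Average completion time = 243/8 = 30.375

30.375


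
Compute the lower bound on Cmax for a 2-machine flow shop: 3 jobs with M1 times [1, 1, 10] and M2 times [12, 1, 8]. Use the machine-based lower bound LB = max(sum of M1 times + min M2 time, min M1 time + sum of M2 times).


LB1 = sum(M1 times) + min(M2 times) = 12 + 1 = 13
LB2 = min(M1 times) + sum(M2 times) = 1 + 21 = 22
Lower bound = max(LB1, LB2) = max(13, 22) = 22

22


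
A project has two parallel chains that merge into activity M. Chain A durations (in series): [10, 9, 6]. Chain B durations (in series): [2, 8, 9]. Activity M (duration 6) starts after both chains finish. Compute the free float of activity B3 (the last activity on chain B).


ES(B3) = sum of predecessors on chain B = 10
EF(B3) = ES + duration = 10 + 9 = 19
Successor of B3 is M. ES(M) = max(sum(A), sum(B)) = max(25, 19) = 25
Free float = ES(successor) - EF(current) = 25 - 19 = 6

6


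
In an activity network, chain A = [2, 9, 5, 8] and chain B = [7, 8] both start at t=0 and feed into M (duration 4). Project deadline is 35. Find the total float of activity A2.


Forward pass: ES(A2) = sum of predecessors on chain A = 2
EF = ES + duration = 2 + 9 = 11
Backward pass: LF(M) = deadline = 35; LS(M) = 35 - 4 = 31
LF(A2) = LS(M) - sum(successors on chain A) = 31 - 13 = 18
LS = LF - duration = 18 - 9 = 9
Total float = LS - ES = 9 - 2 = 7

7


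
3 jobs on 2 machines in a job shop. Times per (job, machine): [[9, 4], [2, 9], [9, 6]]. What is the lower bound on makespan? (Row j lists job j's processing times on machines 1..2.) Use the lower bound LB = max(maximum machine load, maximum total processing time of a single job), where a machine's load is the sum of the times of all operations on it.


Machine loads:
  Machine 1: 9 + 2 + 9 = 20
  Machine 2: 4 + 9 + 6 = 19
Max machine load = 20
Job totals:
  Job 1: 13
  Job 2: 11
  Job 3: 15
Max job total = 15
Lower bound = max(20, 15) = 20

20


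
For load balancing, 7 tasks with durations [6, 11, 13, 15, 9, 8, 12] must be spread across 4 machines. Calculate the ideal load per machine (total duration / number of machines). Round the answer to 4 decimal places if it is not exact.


Total processing time = 6 + 11 + 13 + 15 + 9 + 8 + 12 = 74
Number of machines = 4
Ideal balanced load = 74 / 4 = 18.5

18.5


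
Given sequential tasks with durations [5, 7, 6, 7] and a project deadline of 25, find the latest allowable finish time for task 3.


LF(activity 3) = deadline - sum of successor durations
Successors: activities 4 through 4 with durations [7]
Sum of successor durations = 7
LF = 25 - 7 = 18

18


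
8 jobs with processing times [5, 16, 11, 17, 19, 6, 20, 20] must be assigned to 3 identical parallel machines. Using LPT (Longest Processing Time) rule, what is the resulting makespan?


Sort jobs in decreasing order (LPT): [20, 20, 19, 17, 16, 11, 6, 5]
Assign each job to the least loaded machine:
  Machine 1: jobs [20, 16, 5], load = 41
  Machine 2: jobs [20, 11, 6], load = 37
  Machine 3: jobs [19, 17], load = 36
Makespan = max load = 41

41


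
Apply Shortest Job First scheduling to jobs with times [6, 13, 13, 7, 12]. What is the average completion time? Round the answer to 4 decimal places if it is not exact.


SJF order (ascending): [6, 7, 12, 13, 13]
Completion times:
  Job 1: burst=6, C=6
  Job 2: burst=7, C=13
  Job 3: burst=12, C=25
  Job 4: burst=13, C=38
  Job 5: burst=13, C=51
Average completion = 133/5 = 26.6

26.6


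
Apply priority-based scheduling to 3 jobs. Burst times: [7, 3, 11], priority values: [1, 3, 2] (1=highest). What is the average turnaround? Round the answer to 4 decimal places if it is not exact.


Sort by priority (ascending = highest first):
Order: [(1, 7), (2, 11), (3, 3)]
Completion times:
  Priority 1, burst=7, C=7
  Priority 2, burst=11, C=18
  Priority 3, burst=3, C=21
Average turnaround = 46/3 = 15.3333

15.3333


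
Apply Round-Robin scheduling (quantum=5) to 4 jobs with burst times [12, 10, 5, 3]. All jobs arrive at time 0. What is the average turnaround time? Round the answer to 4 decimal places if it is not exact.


Time quantum = 5
Execution trace:
  J1 runs 5 units, time = 5
  J2 runs 5 units, time = 10
  J3 runs 5 units, time = 15
  J4 runs 3 units, time = 18
  J1 runs 5 units, time = 23
  J2 runs 5 units, time = 28
  J1 runs 2 units, time = 30
Finish times: [30, 28, 15, 18]
Average turnaround = 91/4 = 22.75

22.75


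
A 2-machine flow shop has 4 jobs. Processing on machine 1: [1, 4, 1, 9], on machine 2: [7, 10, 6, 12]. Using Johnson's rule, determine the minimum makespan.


Apply Johnson's rule:
  Group 1 (a <= b): [(1, 1, 7), (3, 1, 6), (2, 4, 10), (4, 9, 12)]
  Group 2 (a > b): []
Optimal job order: [1, 3, 2, 4]
Schedule:
  Job 1: M1 done at 1, M2 done at 8
  Job 3: M1 done at 2, M2 done at 14
  Job 2: M1 done at 6, M2 done at 24
  Job 4: M1 done at 15, M2 done at 36
Makespan = 36

36


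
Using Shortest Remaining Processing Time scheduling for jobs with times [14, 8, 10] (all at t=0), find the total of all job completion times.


Since all jobs arrive at t=0, SRPT equals SPT ordering.
SPT order: [8, 10, 14]
Completion times:
  Job 1: p=8, C=8
  Job 2: p=10, C=18
  Job 3: p=14, C=32
Total completion time = 8 + 18 + 32 = 58

58


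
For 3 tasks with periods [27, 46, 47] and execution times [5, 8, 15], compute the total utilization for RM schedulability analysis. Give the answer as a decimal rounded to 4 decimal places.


Compute individual utilizations (exact fractions):
  Task 1: C/T = 5/27 (approx. 0.1852)
  Task 2: C/T = 8/46 = 4/23 (approx. 0.1739)
  Task 3: C/T = 15/47 (approx. 0.3191)
Total utilization U = 5/27 + 4/23 + 15/47 = 19796/29187
Rounded to 4 decimal places: U = 0.6782
RM (Liu & Layland) bound for 3 tasks = 0.779763; compare with U = 19796/29187 (approx. 0.678247)
U <= bound, so schedulable by RM sufficient condition.

0.6782


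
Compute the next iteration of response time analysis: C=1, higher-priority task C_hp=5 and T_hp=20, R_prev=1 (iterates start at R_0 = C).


R_next = C + ceil(R_prev / T_hp) * C_hp
ceil(1 / 20) = ceil(0.05) = 1
Interference = 1 * 5 = 5
R_next = 1 + 5 = 6

6


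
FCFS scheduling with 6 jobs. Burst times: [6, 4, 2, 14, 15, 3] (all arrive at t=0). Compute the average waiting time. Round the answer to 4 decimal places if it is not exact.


FCFS order (as given): [6, 4, 2, 14, 15, 3]
Waiting times:
  Job 1: wait = 0
  Job 2: wait = 6
  Job 3: wait = 10
  Job 4: wait = 12
  Job 5: wait = 26
  Job 6: wait = 41
Sum of waiting times = 95
Average waiting time = 95/6 = 15.8333

15.8333


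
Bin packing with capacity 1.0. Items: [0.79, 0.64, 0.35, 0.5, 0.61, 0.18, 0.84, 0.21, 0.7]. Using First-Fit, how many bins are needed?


Place items sequentially using First-Fit:
  Item 0.79 -> new Bin 1
  Item 0.64 -> new Bin 2
  Item 0.35 -> Bin 2 (now 0.99)
  Item 0.5 -> new Bin 3
  Item 0.61 -> new Bin 4
  Item 0.18 -> Bin 1 (now 0.97)
  Item 0.84 -> new Bin 5
  Item 0.21 -> Bin 3 (now 0.71)
  Item 0.7 -> new Bin 6
Total bins used = 6

6


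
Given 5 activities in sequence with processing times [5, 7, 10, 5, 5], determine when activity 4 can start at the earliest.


Activity 4 starts after activities 1 through 3 complete.
Predecessor durations: [5, 7, 10]
ES = 5 + 7 + 10 = 22

22


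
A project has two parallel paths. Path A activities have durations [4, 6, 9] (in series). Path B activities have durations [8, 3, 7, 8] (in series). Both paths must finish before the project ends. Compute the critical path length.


Path A total = 4 + 6 + 9 = 19
Path B total = 8 + 3 + 7 + 8 = 26
Critical path = longest path = max(19, 26) = 26

26


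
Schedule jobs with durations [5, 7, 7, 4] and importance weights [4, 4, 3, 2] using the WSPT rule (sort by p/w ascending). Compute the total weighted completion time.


Compute p/w ratios and sort ascending (WSPT): [(5, 4), (7, 4), (4, 2), (7, 3)]
Compute weighted completion times:
  Job (p=5,w=4): C=5, w*C=4*5=20
  Job (p=7,w=4): C=12, w*C=4*12=48
  Job (p=4,w=2): C=16, w*C=2*16=32
  Job (p=7,w=3): C=23, w*C=3*23=69
Total weighted completion time = 169

169


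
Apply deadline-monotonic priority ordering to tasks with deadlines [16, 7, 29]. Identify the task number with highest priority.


Sort tasks by relative deadline (ascending):
  Task 2: deadline = 7
  Task 1: deadline = 16
  Task 3: deadline = 29
Priority order (highest first): [2, 1, 3]
Highest priority task = 2

2


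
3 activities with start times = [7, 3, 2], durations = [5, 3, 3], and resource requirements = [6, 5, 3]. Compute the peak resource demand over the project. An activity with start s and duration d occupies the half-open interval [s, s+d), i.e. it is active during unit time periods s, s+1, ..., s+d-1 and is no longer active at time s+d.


Each activity i is active on [start_i, start_i + duration_i).
Compute total resource usage per time slot:
  t=0: active resources = [], total = 0
  t=1: active resources = [], total = 0
  t=2: active resources = [3], total = 3
  t=3: active resources = [5, 3], total = 8
  t=4: active resources = [5, 3], total = 8
  t=5: active resources = [5], total = 5
  t=6: active resources = [], total = 0
  t=7: active resources = [6], total = 6
  t=8: active resources = [6], total = 6
  t=9: active resources = [6], total = 6
  t=10: active resources = [6], total = 6
  t=11: active resources = [6], total = 6
Peak resource demand = 8

8


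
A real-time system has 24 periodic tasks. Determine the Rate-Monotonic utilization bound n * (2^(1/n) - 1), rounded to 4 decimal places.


Compute 2^(1/24) = 1.0293022366
Subtract 1: 1.0293022366 - 1 = 0.0293022366
Multiply by n: 24 * 0.0293022366 = 0.7032536784
Round to 4 dp: 0.7033

0.7033


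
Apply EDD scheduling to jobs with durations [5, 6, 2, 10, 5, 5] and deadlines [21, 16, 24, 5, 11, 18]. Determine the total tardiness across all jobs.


Sort by due date (EDD order): [(10, 5), (5, 11), (6, 16), (5, 18), (5, 21), (2, 24)]
Compute completion times and tardiness:
  Job 1: p=10, d=5, C=10, tardiness=max(0,10-5)=5
  Job 2: p=5, d=11, C=15, tardiness=max(0,15-11)=4
  Job 3: p=6, d=16, C=21, tardiness=max(0,21-16)=5
  Job 4: p=5, d=18, C=26, tardiness=max(0,26-18)=8
  Job 5: p=5, d=21, C=31, tardiness=max(0,31-21)=10
  Job 6: p=2, d=24, C=33, tardiness=max(0,33-24)=9
Total tardiness = 41

41


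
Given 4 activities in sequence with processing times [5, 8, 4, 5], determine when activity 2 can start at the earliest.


Activity 2 starts after activities 1 through 1 complete.
Predecessor durations: [5]
ES = 5 = 5

5


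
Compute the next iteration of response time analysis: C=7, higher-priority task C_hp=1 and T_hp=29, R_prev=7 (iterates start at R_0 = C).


R_next = C + ceil(R_prev / T_hp) * C_hp
ceil(7 / 29) = ceil(0.2414) = 1
Interference = 1 * 1 = 1
R_next = 7 + 1 = 8

8


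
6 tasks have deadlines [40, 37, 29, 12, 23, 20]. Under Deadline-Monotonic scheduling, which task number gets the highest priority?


Sort tasks by relative deadline (ascending):
  Task 4: deadline = 12
  Task 6: deadline = 20
  Task 5: deadline = 23
  Task 3: deadline = 29
  Task 2: deadline = 37
  Task 1: deadline = 40
Priority order (highest first): [4, 6, 5, 3, 2, 1]
Highest priority task = 4

4


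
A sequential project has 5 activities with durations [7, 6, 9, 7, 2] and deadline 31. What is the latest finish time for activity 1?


LF(activity 1) = deadline - sum of successor durations
Successors: activities 2 through 5 with durations [6, 9, 7, 2]
Sum of successor durations = 24
LF = 31 - 24 = 7

7


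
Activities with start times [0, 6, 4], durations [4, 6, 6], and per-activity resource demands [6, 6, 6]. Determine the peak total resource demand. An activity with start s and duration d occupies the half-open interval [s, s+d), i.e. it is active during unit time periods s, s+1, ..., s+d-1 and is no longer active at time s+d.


Each activity i is active on [start_i, start_i + duration_i).
Compute total resource usage per time slot:
  t=0: active resources = [6], total = 6
  t=1: active resources = [6], total = 6
  t=2: active resources = [6], total = 6
  t=3: active resources = [6], total = 6
  t=4: active resources = [6], total = 6
  t=5: active resources = [6], total = 6
  t=6: active resources = [6, 6], total = 12
  t=7: active resources = [6, 6], total = 12
  t=8: active resources = [6, 6], total = 12
  t=9: active resources = [6, 6], total = 12
  t=10: active resources = [6], total = 6
  t=11: active resources = [6], total = 6
Peak resource demand = 12

12


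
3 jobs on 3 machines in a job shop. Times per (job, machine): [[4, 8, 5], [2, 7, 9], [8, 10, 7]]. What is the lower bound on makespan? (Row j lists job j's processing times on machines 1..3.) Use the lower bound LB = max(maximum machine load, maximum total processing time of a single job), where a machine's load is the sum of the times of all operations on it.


Machine loads:
  Machine 1: 4 + 2 + 8 = 14
  Machine 2: 8 + 7 + 10 = 25
  Machine 3: 5 + 9 + 7 = 21
Max machine load = 25
Job totals:
  Job 1: 17
  Job 2: 18
  Job 3: 25
Max job total = 25
Lower bound = max(25, 25) = 25

25


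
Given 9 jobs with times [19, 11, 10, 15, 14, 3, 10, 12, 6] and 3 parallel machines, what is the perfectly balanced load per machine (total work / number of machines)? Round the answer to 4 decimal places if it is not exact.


Total processing time = 19 + 11 + 10 + 15 + 14 + 3 + 10 + 12 + 6 = 100
Number of machines = 3
Ideal balanced load = 100 / 3 = 33.3333

33.3333


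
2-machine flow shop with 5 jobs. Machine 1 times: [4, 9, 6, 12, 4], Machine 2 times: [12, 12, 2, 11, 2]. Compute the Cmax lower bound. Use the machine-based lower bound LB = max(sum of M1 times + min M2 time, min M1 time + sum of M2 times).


LB1 = sum(M1 times) + min(M2 times) = 35 + 2 = 37
LB2 = min(M1 times) + sum(M2 times) = 4 + 39 = 43
Lower bound = max(LB1, LB2) = max(37, 43) = 43

43


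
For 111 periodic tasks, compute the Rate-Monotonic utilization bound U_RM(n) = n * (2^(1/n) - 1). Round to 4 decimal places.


Compute 2^(1/111) = 1.0062641072
Subtract 1: 1.0062641072 - 1 = 0.0062641072
Multiply by n: 111 * 0.0062641072 = 0.6953158992
Round to 4 dp: 0.6953

0.6953


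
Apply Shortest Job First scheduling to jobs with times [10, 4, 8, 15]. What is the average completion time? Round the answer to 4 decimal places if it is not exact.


SJF order (ascending): [4, 8, 10, 15]
Completion times:
  Job 1: burst=4, C=4
  Job 2: burst=8, C=12
  Job 3: burst=10, C=22
  Job 4: burst=15, C=37
Average completion = 75/4 = 18.75

18.75


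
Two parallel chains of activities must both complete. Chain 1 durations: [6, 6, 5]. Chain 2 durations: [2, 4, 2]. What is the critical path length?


Path A total = 6 + 6 + 5 = 17
Path B total = 2 + 4 + 2 = 8
Critical path = longest path = max(17, 8) = 17

17


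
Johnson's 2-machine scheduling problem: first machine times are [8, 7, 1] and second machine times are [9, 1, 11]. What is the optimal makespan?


Apply Johnson's rule:
  Group 1 (a <= b): [(3, 1, 11), (1, 8, 9)]
  Group 2 (a > b): [(2, 7, 1)]
Optimal job order: [3, 1, 2]
Schedule:
  Job 3: M1 done at 1, M2 done at 12
  Job 1: M1 done at 9, M2 done at 21
  Job 2: M1 done at 16, M2 done at 22
Makespan = 22

22


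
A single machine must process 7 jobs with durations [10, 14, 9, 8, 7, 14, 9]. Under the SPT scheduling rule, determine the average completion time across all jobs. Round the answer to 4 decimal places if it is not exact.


Sort jobs by processing time (SPT order): [7, 8, 9, 9, 10, 14, 14]
Compute completion times sequentially:
  Job 1: processing = 7, completes at 7
  Job 2: processing = 8, completes at 15
  Job 3: processing = 9, completes at 24
  Job 4: processing = 9, completes at 33
  Job 5: processing = 10, completes at 43
  Job 6: processing = 14, completes at 57
  Job 7: processing = 14, completes at 71
Sum of completion times = 250
Average completion time = 250/7 = 35.7143

35.7143


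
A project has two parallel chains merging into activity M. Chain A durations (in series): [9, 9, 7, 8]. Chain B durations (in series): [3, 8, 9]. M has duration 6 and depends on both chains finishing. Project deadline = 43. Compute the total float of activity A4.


Forward pass: ES(A4) = sum of predecessors on chain A = 25
EF = ES + duration = 25 + 8 = 33
Backward pass: LF(M) = deadline = 43; LS(M) = 43 - 6 = 37
LF(A4) = LS(M) - sum(successors on chain A) = 37 - 0 = 37
LS = LF - duration = 37 - 8 = 29
Total float = LS - ES = 29 - 25 = 4

4


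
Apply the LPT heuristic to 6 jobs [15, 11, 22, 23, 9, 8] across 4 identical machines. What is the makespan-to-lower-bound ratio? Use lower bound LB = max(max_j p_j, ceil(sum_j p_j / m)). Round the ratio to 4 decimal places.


LPT order: [23, 22, 15, 11, 9, 8]
Machine loads after assignment: [23, 22, 23, 20]
LPT makespan = 23
Lower bound = max(max_job, ceil(total/4)) = max(23, 22) = 23
Ratio = 23 / 23 = 1.0

1.0


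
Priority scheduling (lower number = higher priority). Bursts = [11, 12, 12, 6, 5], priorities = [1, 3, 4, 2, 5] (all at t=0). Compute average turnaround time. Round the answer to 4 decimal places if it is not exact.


Sort by priority (ascending = highest first):
Order: [(1, 11), (2, 6), (3, 12), (4, 12), (5, 5)]
Completion times:
  Priority 1, burst=11, C=11
  Priority 2, burst=6, C=17
  Priority 3, burst=12, C=29
  Priority 4, burst=12, C=41
  Priority 5, burst=5, C=46
Average turnaround = 144/5 = 28.8

28.8


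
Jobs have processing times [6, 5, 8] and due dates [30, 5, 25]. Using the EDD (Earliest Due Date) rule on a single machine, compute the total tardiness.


Sort by due date (EDD order): [(5, 5), (8, 25), (6, 30)]
Compute completion times and tardiness:
  Job 1: p=5, d=5, C=5, tardiness=max(0,5-5)=0
  Job 2: p=8, d=25, C=13, tardiness=max(0,13-25)=0
  Job 3: p=6, d=30, C=19, tardiness=max(0,19-30)=0
Total tardiness = 0

0


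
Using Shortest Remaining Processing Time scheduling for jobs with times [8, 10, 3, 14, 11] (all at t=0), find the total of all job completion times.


Since all jobs arrive at t=0, SRPT equals SPT ordering.
SPT order: [3, 8, 10, 11, 14]
Completion times:
  Job 1: p=3, C=3
  Job 2: p=8, C=11
  Job 3: p=10, C=21
  Job 4: p=11, C=32
  Job 5: p=14, C=46
Total completion time = 3 + 11 + 21 + 32 + 46 = 113

113


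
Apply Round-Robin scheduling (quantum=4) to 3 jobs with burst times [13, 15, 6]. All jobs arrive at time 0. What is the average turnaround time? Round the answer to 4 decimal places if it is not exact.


Time quantum = 4
Execution trace:
  J1 runs 4 units, time = 4
  J2 runs 4 units, time = 8
  J3 runs 4 units, time = 12
  J1 runs 4 units, time = 16
  J2 runs 4 units, time = 20
  J3 runs 2 units, time = 22
  J1 runs 4 units, time = 26
  J2 runs 4 units, time = 30
  J1 runs 1 units, time = 31
  J2 runs 3 units, time = 34
Finish times: [31, 34, 22]
Average turnaround = 87/3 = 29.0

29.0


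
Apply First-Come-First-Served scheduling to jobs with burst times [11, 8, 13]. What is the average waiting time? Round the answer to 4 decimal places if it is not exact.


FCFS order (as given): [11, 8, 13]
Waiting times:
  Job 1: wait = 0
  Job 2: wait = 11
  Job 3: wait = 19
Sum of waiting times = 30
Average waiting time = 30/3 = 10.0

10.0


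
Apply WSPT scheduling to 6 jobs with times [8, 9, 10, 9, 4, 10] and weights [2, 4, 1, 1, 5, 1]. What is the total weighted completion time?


Compute p/w ratios and sort ascending (WSPT): [(4, 5), (9, 4), (8, 2), (9, 1), (10, 1), (10, 1)]
Compute weighted completion times:
  Job (p=4,w=5): C=4, w*C=5*4=20
  Job (p=9,w=4): C=13, w*C=4*13=52
  Job (p=8,w=2): C=21, w*C=2*21=42
  Job (p=9,w=1): C=30, w*C=1*30=30
  Job (p=10,w=1): C=40, w*C=1*40=40
  Job (p=10,w=1): C=50, w*C=1*50=50
Total weighted completion time = 234

234


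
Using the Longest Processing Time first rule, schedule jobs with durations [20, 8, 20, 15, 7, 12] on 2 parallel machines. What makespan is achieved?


Sort jobs in decreasing order (LPT): [20, 20, 15, 12, 8, 7]
Assign each job to the least loaded machine:
  Machine 1: jobs [20, 15, 7], load = 42
  Machine 2: jobs [20, 12, 8], load = 40
Makespan = max load = 42

42


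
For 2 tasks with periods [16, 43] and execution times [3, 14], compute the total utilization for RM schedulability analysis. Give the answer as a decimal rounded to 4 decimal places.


Compute individual utilizations (exact fractions):
  Task 1: C/T = 3/16 (approx. 0.1875)
  Task 2: C/T = 14/43 (approx. 0.3256)
Total utilization U = 3/16 + 14/43 = 353/688
Rounded to 4 decimal places: U = 0.5131
RM (Liu & Layland) bound for 2 tasks = 0.828427; compare with U = 353/688 (approx. 0.513081)
U <= bound, so schedulable by RM sufficient condition.

0.5131


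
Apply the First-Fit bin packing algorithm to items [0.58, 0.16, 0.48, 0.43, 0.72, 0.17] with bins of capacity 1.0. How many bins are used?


Place items sequentially using First-Fit:
  Item 0.58 -> new Bin 1
  Item 0.16 -> Bin 1 (now 0.74)
  Item 0.48 -> new Bin 2
  Item 0.43 -> Bin 2 (now 0.91)
  Item 0.72 -> new Bin 3
  Item 0.17 -> Bin 1 (now 0.91)
Total bins used = 3

3


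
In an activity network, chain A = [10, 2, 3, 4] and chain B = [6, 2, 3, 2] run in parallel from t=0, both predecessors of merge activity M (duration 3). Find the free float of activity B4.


ES(B4) = sum of predecessors on chain B = 11
EF(B4) = ES + duration = 11 + 2 = 13
Successor of B4 is M. ES(M) = max(sum(A), sum(B)) = max(19, 13) = 19
Free float = ES(successor) - EF(current) = 19 - 13 = 6

6


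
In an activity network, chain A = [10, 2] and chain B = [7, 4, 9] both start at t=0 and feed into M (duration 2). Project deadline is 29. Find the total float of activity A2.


Forward pass: ES(A2) = sum of predecessors on chain A = 10
EF = ES + duration = 10 + 2 = 12
Backward pass: LF(M) = deadline = 29; LS(M) = 29 - 2 = 27
LF(A2) = LS(M) - sum(successors on chain A) = 27 - 0 = 27
LS = LF - duration = 27 - 2 = 25
Total float = LS - ES = 25 - 10 = 15

15


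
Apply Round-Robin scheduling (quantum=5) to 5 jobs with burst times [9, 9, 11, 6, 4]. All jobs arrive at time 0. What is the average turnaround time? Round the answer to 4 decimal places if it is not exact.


Time quantum = 5
Execution trace:
  J1 runs 5 units, time = 5
  J2 runs 5 units, time = 10
  J3 runs 5 units, time = 15
  J4 runs 5 units, time = 20
  J5 runs 4 units, time = 24
  J1 runs 4 units, time = 28
  J2 runs 4 units, time = 32
  J3 runs 5 units, time = 37
  J4 runs 1 units, time = 38
  J3 runs 1 units, time = 39
Finish times: [28, 32, 39, 38, 24]
Average turnaround = 161/5 = 32.2

32.2


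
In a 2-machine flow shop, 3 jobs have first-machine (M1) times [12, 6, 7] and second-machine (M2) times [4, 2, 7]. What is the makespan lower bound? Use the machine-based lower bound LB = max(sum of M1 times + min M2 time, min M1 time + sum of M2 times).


LB1 = sum(M1 times) + min(M2 times) = 25 + 2 = 27
LB2 = min(M1 times) + sum(M2 times) = 6 + 13 = 19
Lower bound = max(LB1, LB2) = max(27, 19) = 27

27


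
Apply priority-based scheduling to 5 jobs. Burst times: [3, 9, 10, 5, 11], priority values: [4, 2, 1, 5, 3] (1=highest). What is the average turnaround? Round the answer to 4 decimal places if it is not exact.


Sort by priority (ascending = highest first):
Order: [(1, 10), (2, 9), (3, 11), (4, 3), (5, 5)]
Completion times:
  Priority 1, burst=10, C=10
  Priority 2, burst=9, C=19
  Priority 3, burst=11, C=30
  Priority 4, burst=3, C=33
  Priority 5, burst=5, C=38
Average turnaround = 130/5 = 26.0

26.0


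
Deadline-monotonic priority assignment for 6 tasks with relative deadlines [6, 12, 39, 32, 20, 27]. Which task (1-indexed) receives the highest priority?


Sort tasks by relative deadline (ascending):
  Task 1: deadline = 6
  Task 2: deadline = 12
  Task 5: deadline = 20
  Task 6: deadline = 27
  Task 4: deadline = 32
  Task 3: deadline = 39
Priority order (highest first): [1, 2, 5, 6, 4, 3]
Highest priority task = 1

1


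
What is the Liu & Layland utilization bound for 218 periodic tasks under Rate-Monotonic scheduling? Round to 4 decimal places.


Compute 2^(1/218) = 1.0031846344
Subtract 1: 1.0031846344 - 1 = 0.0031846344
Multiply by n: 218 * 0.0031846344 = 0.6942502992
Round to 4 dp: 0.6943

0.6943


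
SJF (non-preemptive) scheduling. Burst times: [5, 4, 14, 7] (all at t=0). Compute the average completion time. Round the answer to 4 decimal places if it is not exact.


SJF order (ascending): [4, 5, 7, 14]
Completion times:
  Job 1: burst=4, C=4
  Job 2: burst=5, C=9
  Job 3: burst=7, C=16
  Job 4: burst=14, C=30
Average completion = 59/4 = 14.75

14.75


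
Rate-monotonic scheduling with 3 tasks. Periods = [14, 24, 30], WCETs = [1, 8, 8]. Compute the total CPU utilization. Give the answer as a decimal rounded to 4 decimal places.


Compute individual utilizations (exact fractions):
  Task 1: C/T = 1/14 (approx. 0.0714)
  Task 2: C/T = 8/24 = 1/3 (approx. 0.3333)
  Task 3: C/T = 8/30 = 4/15 (approx. 0.2667)
Total utilization U = 1/14 + 1/3 + 4/15 = 47/70
Rounded to 4 decimal places: U = 0.6714
RM (Liu & Layland) bound for 3 tasks = 0.779763; compare with U = 47/70 (approx. 0.671429)
U <= bound, so schedulable by RM sufficient condition.

0.6714


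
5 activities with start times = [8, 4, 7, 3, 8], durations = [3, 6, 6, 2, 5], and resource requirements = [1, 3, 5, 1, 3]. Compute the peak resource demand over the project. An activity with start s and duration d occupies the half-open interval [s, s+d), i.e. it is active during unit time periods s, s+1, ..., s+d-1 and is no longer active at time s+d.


Each activity i is active on [start_i, start_i + duration_i).
Compute total resource usage per time slot:
  t=0: active resources = [], total = 0
  t=1: active resources = [], total = 0
  t=2: active resources = [], total = 0
  t=3: active resources = [1], total = 1
  t=4: active resources = [3, 1], total = 4
  t=5: active resources = [3], total = 3
  t=6: active resources = [3], total = 3
  t=7: active resources = [3, 5], total = 8
  t=8: active resources = [1, 3, 5, 3], total = 12
  t=9: active resources = [1, 3, 5, 3], total = 12
  t=10: active resources = [1, 5, 3], total = 9
  t=11: active resources = [5, 3], total = 8
  t=12: active resources = [5, 3], total = 8
Peak resource demand = 12

12


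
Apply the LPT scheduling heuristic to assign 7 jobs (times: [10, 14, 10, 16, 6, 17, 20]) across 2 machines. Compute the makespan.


Sort jobs in decreasing order (LPT): [20, 17, 16, 14, 10, 10, 6]
Assign each job to the least loaded machine:
  Machine 1: jobs [20, 14, 10], load = 44
  Machine 2: jobs [17, 16, 10, 6], load = 49
Makespan = max load = 49

49


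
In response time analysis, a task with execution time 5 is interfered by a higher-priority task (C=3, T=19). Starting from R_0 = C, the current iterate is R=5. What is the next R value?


R_next = C + ceil(R_prev / T_hp) * C_hp
ceil(5 / 19) = ceil(0.2632) = 1
Interference = 1 * 3 = 3
R_next = 5 + 3 = 8

8


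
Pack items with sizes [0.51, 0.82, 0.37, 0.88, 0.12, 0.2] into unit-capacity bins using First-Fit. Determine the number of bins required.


Place items sequentially using First-Fit:
  Item 0.51 -> new Bin 1
  Item 0.82 -> new Bin 2
  Item 0.37 -> Bin 1 (now 0.88)
  Item 0.88 -> new Bin 3
  Item 0.12 -> Bin 1 (now 1.0)
  Item 0.2 -> new Bin 4
Total bins used = 4

4


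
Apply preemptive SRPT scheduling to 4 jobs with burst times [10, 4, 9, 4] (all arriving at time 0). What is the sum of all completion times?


Since all jobs arrive at t=0, SRPT equals SPT ordering.
SPT order: [4, 4, 9, 10]
Completion times:
  Job 1: p=4, C=4
  Job 2: p=4, C=8
  Job 3: p=9, C=17
  Job 4: p=10, C=27
Total completion time = 4 + 8 + 17 + 27 = 56

56


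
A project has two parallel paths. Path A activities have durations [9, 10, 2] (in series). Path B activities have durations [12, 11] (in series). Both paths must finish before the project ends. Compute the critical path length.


Path A total = 9 + 10 + 2 = 21
Path B total = 12 + 11 = 23
Critical path = longest path = max(21, 23) = 23

23


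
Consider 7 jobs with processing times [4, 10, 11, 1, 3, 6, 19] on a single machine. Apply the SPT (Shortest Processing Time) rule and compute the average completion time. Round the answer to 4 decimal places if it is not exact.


Sort jobs by processing time (SPT order): [1, 3, 4, 6, 10, 11, 19]
Compute completion times sequentially:
  Job 1: processing = 1, completes at 1
  Job 2: processing = 3, completes at 4
  Job 3: processing = 4, completes at 8
  Job 4: processing = 6, completes at 14
  Job 5: processing = 10, completes at 24
  Job 6: processing = 11, completes at 35
  Job 7: processing = 19, completes at 54
Sum of completion times = 140
Average completion time = 140/7 = 20.0

20.0


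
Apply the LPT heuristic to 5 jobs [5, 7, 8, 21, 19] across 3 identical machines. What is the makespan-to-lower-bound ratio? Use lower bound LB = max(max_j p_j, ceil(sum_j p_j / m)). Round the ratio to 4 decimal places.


LPT order: [21, 19, 8, 7, 5]
Machine loads after assignment: [21, 19, 20]
LPT makespan = 21
Lower bound = max(max_job, ceil(total/3)) = max(21, 20) = 21
Ratio = 21 / 21 = 1.0

1.0


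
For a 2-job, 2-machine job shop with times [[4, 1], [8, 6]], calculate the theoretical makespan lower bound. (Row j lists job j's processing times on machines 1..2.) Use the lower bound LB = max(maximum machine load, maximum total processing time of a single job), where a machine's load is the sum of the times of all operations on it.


Machine loads:
  Machine 1: 4 + 8 = 12
  Machine 2: 1 + 6 = 7
Max machine load = 12
Job totals:
  Job 1: 5
  Job 2: 14
Max job total = 14
Lower bound = max(12, 14) = 14

14


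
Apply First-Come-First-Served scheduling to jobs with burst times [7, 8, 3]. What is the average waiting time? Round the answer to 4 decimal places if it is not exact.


FCFS order (as given): [7, 8, 3]
Waiting times:
  Job 1: wait = 0
  Job 2: wait = 7
  Job 3: wait = 15
Sum of waiting times = 22
Average waiting time = 22/3 = 7.3333

7.3333


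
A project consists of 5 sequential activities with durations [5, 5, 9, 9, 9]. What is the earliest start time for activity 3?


Activity 3 starts after activities 1 through 2 complete.
Predecessor durations: [5, 5]
ES = 5 + 5 = 10

10


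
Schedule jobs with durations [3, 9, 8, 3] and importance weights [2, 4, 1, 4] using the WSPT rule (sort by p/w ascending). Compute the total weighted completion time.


Compute p/w ratios and sort ascending (WSPT): [(3, 4), (3, 2), (9, 4), (8, 1)]
Compute weighted completion times:
  Job (p=3,w=4): C=3, w*C=4*3=12
  Job (p=3,w=2): C=6, w*C=2*6=12
  Job (p=9,w=4): C=15, w*C=4*15=60
  Job (p=8,w=1): C=23, w*C=1*23=23
Total weighted completion time = 107

107


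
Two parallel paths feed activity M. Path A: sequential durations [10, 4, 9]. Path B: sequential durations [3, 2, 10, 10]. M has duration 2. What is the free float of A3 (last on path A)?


ES(A3) = sum of predecessors on chain A = 14
EF(A3) = ES + duration = 14 + 9 = 23
Successor of A3 is M. ES(M) = max(sum(A), sum(B)) = max(23, 25) = 25
Free float = ES(successor) - EF(current) = 25 - 23 = 2

2


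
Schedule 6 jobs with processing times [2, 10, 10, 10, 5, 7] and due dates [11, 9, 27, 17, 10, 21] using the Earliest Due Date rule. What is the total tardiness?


Sort by due date (EDD order): [(10, 9), (5, 10), (2, 11), (10, 17), (7, 21), (10, 27)]
Compute completion times and tardiness:
  Job 1: p=10, d=9, C=10, tardiness=max(0,10-9)=1
  Job 2: p=5, d=10, C=15, tardiness=max(0,15-10)=5
  Job 3: p=2, d=11, C=17, tardiness=max(0,17-11)=6
  Job 4: p=10, d=17, C=27, tardiness=max(0,27-17)=10
  Job 5: p=7, d=21, C=34, tardiness=max(0,34-21)=13
  Job 6: p=10, d=27, C=44, tardiness=max(0,44-27)=17
Total tardiness = 52

52


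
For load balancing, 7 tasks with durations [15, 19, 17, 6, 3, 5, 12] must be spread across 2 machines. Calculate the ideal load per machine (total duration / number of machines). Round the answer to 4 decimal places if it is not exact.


Total processing time = 15 + 19 + 17 + 6 + 3 + 5 + 12 = 77
Number of machines = 2
Ideal balanced load = 77 / 2 = 38.5

38.5


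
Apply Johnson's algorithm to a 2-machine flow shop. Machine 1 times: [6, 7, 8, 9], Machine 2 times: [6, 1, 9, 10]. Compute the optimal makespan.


Apply Johnson's rule:
  Group 1 (a <= b): [(1, 6, 6), (3, 8, 9), (4, 9, 10)]
  Group 2 (a > b): [(2, 7, 1)]
Optimal job order: [1, 3, 4, 2]
Schedule:
  Job 1: M1 done at 6, M2 done at 12
  Job 3: M1 done at 14, M2 done at 23
  Job 4: M1 done at 23, M2 done at 33
  Job 2: M1 done at 30, M2 done at 34
Makespan = 34

34


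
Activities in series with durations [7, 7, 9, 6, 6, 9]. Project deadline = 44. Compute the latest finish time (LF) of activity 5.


LF(activity 5) = deadline - sum of successor durations
Successors: activities 6 through 6 with durations [9]
Sum of successor durations = 9
LF = 44 - 9 = 35

35


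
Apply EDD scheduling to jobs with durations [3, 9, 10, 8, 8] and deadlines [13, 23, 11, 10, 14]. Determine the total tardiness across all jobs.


Sort by due date (EDD order): [(8, 10), (10, 11), (3, 13), (8, 14), (9, 23)]
Compute completion times and tardiness:
  Job 1: p=8, d=10, C=8, tardiness=max(0,8-10)=0
  Job 2: p=10, d=11, C=18, tardiness=max(0,18-11)=7
  Job 3: p=3, d=13, C=21, tardiness=max(0,21-13)=8
  Job 4: p=8, d=14, C=29, tardiness=max(0,29-14)=15
  Job 5: p=9, d=23, C=38, tardiness=max(0,38-23)=15
Total tardiness = 45

45


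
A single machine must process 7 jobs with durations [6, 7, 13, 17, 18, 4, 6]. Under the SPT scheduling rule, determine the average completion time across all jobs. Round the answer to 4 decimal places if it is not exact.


Sort jobs by processing time (SPT order): [4, 6, 6, 7, 13, 17, 18]
Compute completion times sequentially:
  Job 1: processing = 4, completes at 4
  Job 2: processing = 6, completes at 10
  Job 3: processing = 6, completes at 16
  Job 4: processing = 7, completes at 23
  Job 5: processing = 13, completes at 36
  Job 6: processing = 17, completes at 53
  Job 7: processing = 18, completes at 71
Sum of completion times = 213
Average completion time = 213/7 = 30.4286

30.4286


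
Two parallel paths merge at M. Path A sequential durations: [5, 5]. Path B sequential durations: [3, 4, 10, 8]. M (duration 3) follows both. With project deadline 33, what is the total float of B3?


Forward pass: ES(B3) = sum of predecessors on chain B = 7
EF = ES + duration = 7 + 10 = 17
Backward pass: LF(M) = deadline = 33; LS(M) = 33 - 3 = 30
LF(B3) = LS(M) - sum(successors on chain B) = 30 - 8 = 22
LS = LF - duration = 22 - 10 = 12
Total float = LS - ES = 12 - 7 = 5

5


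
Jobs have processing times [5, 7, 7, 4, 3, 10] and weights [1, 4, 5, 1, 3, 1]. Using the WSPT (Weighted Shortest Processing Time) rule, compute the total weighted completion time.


Compute p/w ratios and sort ascending (WSPT): [(3, 3), (7, 5), (7, 4), (4, 1), (5, 1), (10, 1)]
Compute weighted completion times:
  Job (p=3,w=3): C=3, w*C=3*3=9
  Job (p=7,w=5): C=10, w*C=5*10=50
  Job (p=7,w=4): C=17, w*C=4*17=68
  Job (p=4,w=1): C=21, w*C=1*21=21
  Job (p=5,w=1): C=26, w*C=1*26=26
  Job (p=10,w=1): C=36, w*C=1*36=36
Total weighted completion time = 210

210


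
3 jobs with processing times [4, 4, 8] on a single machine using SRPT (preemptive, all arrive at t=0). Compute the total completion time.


Since all jobs arrive at t=0, SRPT equals SPT ordering.
SPT order: [4, 4, 8]
Completion times:
  Job 1: p=4, C=4
  Job 2: p=4, C=8
  Job 3: p=8, C=16
Total completion time = 4 + 8 + 16 = 28

28


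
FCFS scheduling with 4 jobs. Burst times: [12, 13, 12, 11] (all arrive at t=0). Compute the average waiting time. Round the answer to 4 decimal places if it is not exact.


FCFS order (as given): [12, 13, 12, 11]
Waiting times:
  Job 1: wait = 0
  Job 2: wait = 12
  Job 3: wait = 25
  Job 4: wait = 37
Sum of waiting times = 74
Average waiting time = 74/4 = 18.5

18.5


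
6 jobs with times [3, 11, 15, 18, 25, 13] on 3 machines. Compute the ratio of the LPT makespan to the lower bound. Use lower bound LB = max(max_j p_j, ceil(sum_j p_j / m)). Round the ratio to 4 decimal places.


LPT order: [25, 18, 15, 13, 11, 3]
Machine loads after assignment: [28, 29, 28]
LPT makespan = 29
Lower bound = max(max_job, ceil(total/3)) = max(25, 29) = 29
Ratio = 29 / 29 = 1.0

1.0


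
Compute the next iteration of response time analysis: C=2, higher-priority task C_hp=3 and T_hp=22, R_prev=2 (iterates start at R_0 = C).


R_next = C + ceil(R_prev / T_hp) * C_hp
ceil(2 / 22) = ceil(0.0909) = 1
Interference = 1 * 3 = 3
R_next = 2 + 3 = 5

5
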